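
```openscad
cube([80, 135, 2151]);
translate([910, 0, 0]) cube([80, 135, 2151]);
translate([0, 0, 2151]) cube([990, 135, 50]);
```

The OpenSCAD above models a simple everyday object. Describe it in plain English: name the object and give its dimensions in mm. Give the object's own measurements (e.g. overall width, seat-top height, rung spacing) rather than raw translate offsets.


A door frame. The clear opening is 830 mm wide and 2151 mm high. Two 80 mm wide jambs, 135 mm deep, stand either side of the opening from the floor to the top of the opening. A 50 mm thick head sits across the top of both jambs, spanning the full outside width of the frame.


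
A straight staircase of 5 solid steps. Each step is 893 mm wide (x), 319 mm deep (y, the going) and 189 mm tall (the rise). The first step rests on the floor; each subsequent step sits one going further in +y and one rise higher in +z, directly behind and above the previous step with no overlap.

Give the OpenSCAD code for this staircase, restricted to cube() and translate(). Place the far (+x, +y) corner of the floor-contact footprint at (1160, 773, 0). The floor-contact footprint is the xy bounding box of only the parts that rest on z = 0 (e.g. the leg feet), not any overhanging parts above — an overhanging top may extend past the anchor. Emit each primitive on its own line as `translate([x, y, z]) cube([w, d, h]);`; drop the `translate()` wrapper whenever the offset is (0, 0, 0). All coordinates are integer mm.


translate([267, 454, 0]) cube([893, 319, 189]);
translate([267, 773, 189]) cube([893, 319, 189]);
translate([267, 1092, 378]) cube([893, 319, 189]);
translate([267, 1411, 567]) cube([893, 319, 189]);
translate([267, 1730, 756]) cube([893, 319, 189]);


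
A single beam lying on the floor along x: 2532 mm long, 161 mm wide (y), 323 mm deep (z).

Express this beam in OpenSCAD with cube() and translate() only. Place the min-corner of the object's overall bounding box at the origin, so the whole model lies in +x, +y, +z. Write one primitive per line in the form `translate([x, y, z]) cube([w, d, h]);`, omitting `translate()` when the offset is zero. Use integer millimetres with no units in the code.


cube([2532, 161, 323]);


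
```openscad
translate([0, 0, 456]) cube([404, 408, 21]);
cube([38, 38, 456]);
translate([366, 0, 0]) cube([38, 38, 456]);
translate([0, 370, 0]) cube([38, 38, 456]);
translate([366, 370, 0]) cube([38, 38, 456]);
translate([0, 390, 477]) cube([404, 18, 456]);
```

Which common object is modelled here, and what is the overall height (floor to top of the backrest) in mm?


A chair. The overall height is 933 mm.

A slab on four corner posts with a tall panel at the back — a chair. The seat slab sits at z = 456 with thickness 21, and the 456 mm backrest starts at the seat top, so the overall height is 456 + 21 + 456 = 933 mm.


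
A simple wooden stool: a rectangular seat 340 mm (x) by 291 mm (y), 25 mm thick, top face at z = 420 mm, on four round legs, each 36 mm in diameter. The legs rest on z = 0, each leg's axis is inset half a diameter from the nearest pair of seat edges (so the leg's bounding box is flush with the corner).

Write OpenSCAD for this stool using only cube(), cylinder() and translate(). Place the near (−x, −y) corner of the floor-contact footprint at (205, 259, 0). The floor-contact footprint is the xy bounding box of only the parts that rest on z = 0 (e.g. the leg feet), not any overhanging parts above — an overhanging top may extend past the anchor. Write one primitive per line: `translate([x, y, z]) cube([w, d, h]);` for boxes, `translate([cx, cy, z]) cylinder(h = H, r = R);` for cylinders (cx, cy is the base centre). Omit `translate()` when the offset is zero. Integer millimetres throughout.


translate([205, 259, 395]) cube([340, 291, 25]);
translate([223, 277, 0]) cylinder(h = 395, r = 18);
translate([527, 277, 0]) cylinder(h = 395, r = 18);
translate([223, 532, 0]) cylinder(h = 395, r = 18);
translate([527, 532, 0]) cylinder(h = 395, r = 18);


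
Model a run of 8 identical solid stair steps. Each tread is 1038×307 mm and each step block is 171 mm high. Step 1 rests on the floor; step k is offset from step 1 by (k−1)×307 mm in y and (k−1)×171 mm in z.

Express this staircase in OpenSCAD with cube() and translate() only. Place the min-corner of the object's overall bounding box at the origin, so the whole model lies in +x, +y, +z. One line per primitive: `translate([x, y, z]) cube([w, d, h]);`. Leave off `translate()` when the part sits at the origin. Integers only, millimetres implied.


cube([1038, 307, 171]);
translate([0, 307, 171]) cube([1038, 307, 171]);
translate([0, 614, 342]) cube([1038, 307, 171]);
translate([0, 921, 513]) cube([1038, 307, 171]);
translate([0, 1228, 684]) cube([1038, 307, 171]);
translate([0, 1535, 855]) cube([1038, 307, 171]);
translate([0, 1842, 1026]) cube([1038, 307, 171]);
translate([0, 2149, 1197]) cube([1038, 307, 171]);


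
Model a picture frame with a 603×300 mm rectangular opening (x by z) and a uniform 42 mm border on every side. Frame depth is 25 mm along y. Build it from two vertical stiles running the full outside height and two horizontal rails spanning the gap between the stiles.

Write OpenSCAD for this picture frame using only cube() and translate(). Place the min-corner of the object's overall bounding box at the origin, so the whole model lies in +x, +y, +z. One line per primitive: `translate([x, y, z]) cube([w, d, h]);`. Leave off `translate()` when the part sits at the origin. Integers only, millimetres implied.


cube([42, 25, 384]);
translate([645, 0, 0]) cube([42, 25, 384]);
translate([42, 0, 0]) cube([603, 25, 42]);
translate([42, 0, 342]) cube([603, 25, 42]);


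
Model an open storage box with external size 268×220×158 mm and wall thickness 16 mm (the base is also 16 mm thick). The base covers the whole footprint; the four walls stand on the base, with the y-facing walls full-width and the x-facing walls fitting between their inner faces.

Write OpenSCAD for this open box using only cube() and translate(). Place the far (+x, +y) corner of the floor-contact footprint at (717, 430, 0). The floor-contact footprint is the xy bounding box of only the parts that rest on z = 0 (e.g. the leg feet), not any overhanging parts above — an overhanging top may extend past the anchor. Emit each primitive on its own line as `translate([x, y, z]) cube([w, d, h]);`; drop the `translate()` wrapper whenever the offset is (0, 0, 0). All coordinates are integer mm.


translate([449, 210, 0]) cube([268, 220, 16]);
translate([449, 210, 16]) cube([268, 16, 142]);
translate([449, 414, 16]) cube([268, 16, 142]);
translate([449, 226, 16]) cube([16, 188, 142]);
translate([701, 226, 16]) cube([16, 188, 142]);


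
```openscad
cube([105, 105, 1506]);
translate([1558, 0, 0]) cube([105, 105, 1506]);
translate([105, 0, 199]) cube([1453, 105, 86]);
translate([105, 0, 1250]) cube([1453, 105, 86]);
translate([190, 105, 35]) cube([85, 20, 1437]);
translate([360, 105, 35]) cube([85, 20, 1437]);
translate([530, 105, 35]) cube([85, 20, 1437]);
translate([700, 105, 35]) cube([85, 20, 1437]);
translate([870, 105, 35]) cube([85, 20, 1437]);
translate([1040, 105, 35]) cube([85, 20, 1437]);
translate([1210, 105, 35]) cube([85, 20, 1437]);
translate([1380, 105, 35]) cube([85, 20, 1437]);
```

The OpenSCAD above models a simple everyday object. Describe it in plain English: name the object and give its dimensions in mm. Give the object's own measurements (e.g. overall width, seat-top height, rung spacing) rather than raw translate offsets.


A fence section. Two 105×105 mm posts, 1506 mm tall, stand on the floor with a clear span of 1453 mm between their inner faces. Two horizontal rails of 105×86 mm section span the gap between the posts with their undersides at z = 199 mm and z = 1250 mm, flush with the posts' −y face. 8 pickets, each 85 mm wide, 20 mm thick and 1437 mm tall, are fixed to the +y face of the rails with their bottoms at z = 35 mm, spaced across the span with a 85 mm gap after the −x post and between neighbouring pickets, with 93 mm left before the +x post.


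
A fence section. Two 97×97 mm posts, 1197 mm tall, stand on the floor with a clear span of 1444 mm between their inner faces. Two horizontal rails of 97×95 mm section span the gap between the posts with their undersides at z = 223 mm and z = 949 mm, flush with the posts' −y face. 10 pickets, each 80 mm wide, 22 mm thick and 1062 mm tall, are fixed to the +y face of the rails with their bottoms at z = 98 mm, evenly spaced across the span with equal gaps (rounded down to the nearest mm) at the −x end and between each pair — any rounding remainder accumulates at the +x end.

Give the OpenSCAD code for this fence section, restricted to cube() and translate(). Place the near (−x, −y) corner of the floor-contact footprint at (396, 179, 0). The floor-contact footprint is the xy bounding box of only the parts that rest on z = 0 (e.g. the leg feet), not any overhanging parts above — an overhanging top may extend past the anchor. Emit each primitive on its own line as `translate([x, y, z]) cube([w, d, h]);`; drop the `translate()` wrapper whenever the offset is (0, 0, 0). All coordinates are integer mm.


translate([396, 179, 0]) cube([97, 97, 1197]);
translate([1937, 179, 0]) cube([97, 97, 1197]);
translate([493, 179, 223]) cube([1444, 97, 95]);
translate([493, 179, 949]) cube([1444, 97, 95]);
translate([551, 276, 98]) cube([80, 22, 1062]);
translate([689, 276, 98]) cube([80, 22, 1062]);
translate([827, 276, 98]) cube([80, 22, 1062]);
translate([965, 276, 98]) cube([80, 22, 1062]);
translate([1103, 276, 98]) cube([80, 22, 1062]);
translate([1241, 276, 98]) cube([80, 22, 1062]);
translate([1379, 276, 98]) cube([80, 22, 1062]);
translate([1517, 276, 98]) cube([80, 22, 1062]);
translate([1655, 276, 98]) cube([80, 22, 1062]);
translate([1793, 276, 98]) cube([80, 22, 1062]);


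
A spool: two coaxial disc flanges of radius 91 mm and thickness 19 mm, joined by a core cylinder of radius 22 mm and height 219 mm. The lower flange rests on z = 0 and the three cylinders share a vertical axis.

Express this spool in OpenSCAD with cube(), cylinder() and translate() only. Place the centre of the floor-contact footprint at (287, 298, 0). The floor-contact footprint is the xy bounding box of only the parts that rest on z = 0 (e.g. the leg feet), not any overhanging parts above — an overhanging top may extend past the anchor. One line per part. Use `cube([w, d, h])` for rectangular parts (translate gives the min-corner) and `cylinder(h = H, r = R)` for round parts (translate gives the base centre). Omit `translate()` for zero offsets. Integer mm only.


translate([287, 298, 0]) cylinder(h = 19, r = 91);
translate([287, 298, 19]) cylinder(h = 219, r = 22);
translate([287, 298, 238]) cylinder(h = 19, r = 91);


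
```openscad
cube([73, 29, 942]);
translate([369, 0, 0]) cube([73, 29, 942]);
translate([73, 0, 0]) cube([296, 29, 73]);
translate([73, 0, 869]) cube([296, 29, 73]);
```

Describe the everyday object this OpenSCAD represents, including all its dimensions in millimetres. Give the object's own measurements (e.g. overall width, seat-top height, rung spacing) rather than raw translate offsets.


A rectangular picture frame lying in the x–z plane (depth along y). The opening is 296 mm wide (x) by 796 mm tall (z), surrounded by a border 73 mm wide on all four sides. The frame is 29 mm deep and is made of two full-height vertical stiles with two horizontal rails fitted between them.


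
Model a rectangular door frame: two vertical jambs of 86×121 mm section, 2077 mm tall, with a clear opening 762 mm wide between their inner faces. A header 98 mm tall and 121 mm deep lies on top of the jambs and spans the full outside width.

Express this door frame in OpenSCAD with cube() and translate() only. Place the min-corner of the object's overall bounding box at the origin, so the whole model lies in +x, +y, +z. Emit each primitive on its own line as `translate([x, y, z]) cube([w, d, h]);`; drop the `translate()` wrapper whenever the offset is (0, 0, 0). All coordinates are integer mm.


cube([86, 121, 2077]);
translate([848, 0, 0]) cube([86, 121, 2077]);
translate([0, 0, 2077]) cube([934, 121, 98]);


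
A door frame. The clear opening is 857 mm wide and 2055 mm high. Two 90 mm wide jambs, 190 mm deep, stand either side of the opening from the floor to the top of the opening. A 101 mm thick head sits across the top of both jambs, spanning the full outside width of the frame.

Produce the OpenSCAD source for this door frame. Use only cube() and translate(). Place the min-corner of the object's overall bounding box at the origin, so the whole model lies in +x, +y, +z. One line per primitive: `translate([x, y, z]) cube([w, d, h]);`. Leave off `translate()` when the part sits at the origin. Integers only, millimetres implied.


cube([90, 190, 2055]);
translate([947, 0, 0]) cube([90, 190, 2055]);
translate([0, 0, 2055]) cube([1037, 190, 101]);


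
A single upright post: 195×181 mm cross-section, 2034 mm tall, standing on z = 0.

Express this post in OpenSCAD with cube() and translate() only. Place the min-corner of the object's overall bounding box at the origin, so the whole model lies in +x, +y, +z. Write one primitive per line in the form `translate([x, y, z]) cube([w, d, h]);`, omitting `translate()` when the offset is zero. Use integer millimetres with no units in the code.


cube([195, 181, 2034]);


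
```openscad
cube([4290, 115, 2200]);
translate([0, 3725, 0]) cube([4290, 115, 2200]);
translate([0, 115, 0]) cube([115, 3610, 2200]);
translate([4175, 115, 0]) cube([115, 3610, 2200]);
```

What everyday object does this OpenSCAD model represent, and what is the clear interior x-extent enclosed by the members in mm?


A house (or room) frame. The interior width is 4060 mm.

Four 2200 mm walls enclosing a rectangle with no floor or roof — a room or house frame. Outside width is 4290 mm and wall thickness is 115 mm, so the interior width is 4290 − 2 × 115 = 4060 mm.


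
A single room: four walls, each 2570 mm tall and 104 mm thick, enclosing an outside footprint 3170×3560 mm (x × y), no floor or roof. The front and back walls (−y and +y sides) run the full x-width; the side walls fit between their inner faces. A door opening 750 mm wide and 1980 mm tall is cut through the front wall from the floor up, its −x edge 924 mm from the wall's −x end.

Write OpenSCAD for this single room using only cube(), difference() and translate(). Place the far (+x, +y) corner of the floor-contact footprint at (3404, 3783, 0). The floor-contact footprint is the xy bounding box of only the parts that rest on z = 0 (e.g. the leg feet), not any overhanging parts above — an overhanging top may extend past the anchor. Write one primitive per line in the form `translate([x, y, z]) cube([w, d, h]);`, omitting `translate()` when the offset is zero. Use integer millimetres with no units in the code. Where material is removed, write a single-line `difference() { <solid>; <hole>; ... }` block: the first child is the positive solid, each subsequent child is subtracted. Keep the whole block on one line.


difference() { translate([234, 223, 0]) cube([3170, 104, 2570]); translate([1158, 223, 0]) cube([750, 104, 1980]); }
translate([234, 3679, 0]) cube([3170, 104, 2570]);
translate([234, 327, 0]) cube([104, 3352, 2570]);
translate([3300, 327, 0]) cube([104, 3352, 2570]);


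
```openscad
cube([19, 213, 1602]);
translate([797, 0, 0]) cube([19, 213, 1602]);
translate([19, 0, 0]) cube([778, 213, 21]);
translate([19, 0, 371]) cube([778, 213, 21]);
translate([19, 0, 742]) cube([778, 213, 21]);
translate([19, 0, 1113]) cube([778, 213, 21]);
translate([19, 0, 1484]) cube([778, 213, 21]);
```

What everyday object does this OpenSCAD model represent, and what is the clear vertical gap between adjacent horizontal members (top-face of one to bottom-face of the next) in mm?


A bookshelf. The clear shelf gap is 350 mm.

Two tall side panels with 5 horizontal boards between them — a bookshelf. The first two shelf undersides are at z = 0 and z = 371; with shelf thickness 21, the clear gap is 371 − 0 − 21 = 350 mm.


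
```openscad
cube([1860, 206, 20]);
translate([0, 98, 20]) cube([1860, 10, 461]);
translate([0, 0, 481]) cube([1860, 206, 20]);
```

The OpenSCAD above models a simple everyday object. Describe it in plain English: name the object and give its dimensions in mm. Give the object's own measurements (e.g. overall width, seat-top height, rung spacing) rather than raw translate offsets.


An I-beam lying along x, 1860 mm long. Overall section height 501 mm. Two flanges 206 mm wide (y) and 20 mm thick, one on the floor and one at the top; a web 10 mm thick runs between them, centred on the flange width.


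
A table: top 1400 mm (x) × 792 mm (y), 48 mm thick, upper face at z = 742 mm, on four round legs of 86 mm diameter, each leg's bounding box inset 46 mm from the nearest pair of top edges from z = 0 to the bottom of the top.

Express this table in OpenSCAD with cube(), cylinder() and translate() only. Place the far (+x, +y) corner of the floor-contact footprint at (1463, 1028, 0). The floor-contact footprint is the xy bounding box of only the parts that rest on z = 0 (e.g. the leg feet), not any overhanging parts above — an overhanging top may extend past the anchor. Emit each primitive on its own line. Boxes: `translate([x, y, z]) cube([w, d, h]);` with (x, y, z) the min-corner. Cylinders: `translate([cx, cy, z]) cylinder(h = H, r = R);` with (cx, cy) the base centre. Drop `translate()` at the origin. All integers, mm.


// leg_h = 742 - 48 = 694
translate([109, 282, 694]) cube([1400, 792, 48]);
translate([198, 371, 0]) cylinder(h = 694, r = 43);
translate([1420, 371, 0]) cylinder(h = 694, r = 43);
translate([198, 985, 0]) cylinder(h = 694, r = 43);
translate([1420, 985, 0]) cylinder(h = 694, r = 43);


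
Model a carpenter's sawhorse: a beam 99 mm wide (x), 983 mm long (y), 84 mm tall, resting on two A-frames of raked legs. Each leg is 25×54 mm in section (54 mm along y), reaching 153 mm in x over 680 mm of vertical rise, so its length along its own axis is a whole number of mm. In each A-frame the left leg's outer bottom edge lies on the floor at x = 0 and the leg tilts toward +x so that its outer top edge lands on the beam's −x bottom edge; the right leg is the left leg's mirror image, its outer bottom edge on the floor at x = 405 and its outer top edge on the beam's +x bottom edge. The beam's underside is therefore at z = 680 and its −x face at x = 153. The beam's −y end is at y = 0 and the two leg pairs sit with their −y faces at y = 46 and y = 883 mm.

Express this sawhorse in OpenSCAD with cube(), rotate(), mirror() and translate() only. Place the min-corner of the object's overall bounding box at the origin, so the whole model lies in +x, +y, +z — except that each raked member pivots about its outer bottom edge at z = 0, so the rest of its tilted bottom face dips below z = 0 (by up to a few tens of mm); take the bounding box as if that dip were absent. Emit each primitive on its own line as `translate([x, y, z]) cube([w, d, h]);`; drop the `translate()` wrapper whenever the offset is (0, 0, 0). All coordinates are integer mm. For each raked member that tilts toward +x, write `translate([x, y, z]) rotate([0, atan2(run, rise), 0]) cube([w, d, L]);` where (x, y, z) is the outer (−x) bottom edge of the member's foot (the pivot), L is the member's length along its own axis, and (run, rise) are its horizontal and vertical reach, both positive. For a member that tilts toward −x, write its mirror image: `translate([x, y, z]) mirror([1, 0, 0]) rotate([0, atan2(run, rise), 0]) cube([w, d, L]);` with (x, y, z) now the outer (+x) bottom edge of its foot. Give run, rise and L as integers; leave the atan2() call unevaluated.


translate([153, 0, 680]) cube([99, 983, 84]);
translate([0, 46, 0]) rotate([0, atan2(153, 680), 0]) cube([25, 54, 697]);
translate([405, 46, 0]) mirror([1, 0, 0]) rotate([0, atan2(153, 680), 0]) cube([25, 54, 697]);
translate([0, 883, 0]) rotate([0, atan2(153, 680), 0]) cube([25, 54, 697]);
translate([405, 883, 0]) mirror([1, 0, 0]) rotate([0, atan2(153, 680), 0]) cube([25, 54, 697]);


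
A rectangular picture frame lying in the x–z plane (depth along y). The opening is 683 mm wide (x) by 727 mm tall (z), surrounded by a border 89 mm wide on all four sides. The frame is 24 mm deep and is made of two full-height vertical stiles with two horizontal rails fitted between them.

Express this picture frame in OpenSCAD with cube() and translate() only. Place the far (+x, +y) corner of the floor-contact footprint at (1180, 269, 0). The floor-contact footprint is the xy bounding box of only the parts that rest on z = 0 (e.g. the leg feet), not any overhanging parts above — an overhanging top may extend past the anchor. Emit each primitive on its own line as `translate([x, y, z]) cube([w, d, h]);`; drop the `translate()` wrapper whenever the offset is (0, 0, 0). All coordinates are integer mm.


translate([319, 245, 0]) cube([89, 24, 905]);
translate([1091, 245, 0]) cube([89, 24, 905]);
translate([408, 245, 0]) cube([683, 24, 89]);
translate([408, 245, 816]) cube([683, 24, 89]);


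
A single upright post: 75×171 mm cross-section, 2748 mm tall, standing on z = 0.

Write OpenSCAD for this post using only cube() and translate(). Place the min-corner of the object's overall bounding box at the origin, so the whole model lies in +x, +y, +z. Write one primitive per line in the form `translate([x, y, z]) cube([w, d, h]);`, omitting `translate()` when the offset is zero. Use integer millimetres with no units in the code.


cube([75, 171, 2748]);


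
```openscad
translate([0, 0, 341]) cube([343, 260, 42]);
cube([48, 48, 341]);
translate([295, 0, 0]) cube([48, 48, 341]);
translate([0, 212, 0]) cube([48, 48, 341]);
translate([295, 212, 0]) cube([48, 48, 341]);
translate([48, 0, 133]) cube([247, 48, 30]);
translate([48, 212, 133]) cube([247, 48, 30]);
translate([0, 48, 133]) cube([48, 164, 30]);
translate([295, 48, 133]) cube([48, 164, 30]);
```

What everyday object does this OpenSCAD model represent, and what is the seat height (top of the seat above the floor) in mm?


A stool. The seat height is 383 mm.

A 343×260×42 slab at z = 341 on four corner posts — a stool. The seat top is 341 + 42 = 383 mm.


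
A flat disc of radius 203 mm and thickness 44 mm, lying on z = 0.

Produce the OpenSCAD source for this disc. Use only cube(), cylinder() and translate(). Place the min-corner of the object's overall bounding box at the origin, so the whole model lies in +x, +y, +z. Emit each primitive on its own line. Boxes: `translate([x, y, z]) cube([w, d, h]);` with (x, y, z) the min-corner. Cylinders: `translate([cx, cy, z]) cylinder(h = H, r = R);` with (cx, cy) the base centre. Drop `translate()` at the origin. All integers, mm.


translate([203, 203, 0]) cylinder(h = 44, r = 203);


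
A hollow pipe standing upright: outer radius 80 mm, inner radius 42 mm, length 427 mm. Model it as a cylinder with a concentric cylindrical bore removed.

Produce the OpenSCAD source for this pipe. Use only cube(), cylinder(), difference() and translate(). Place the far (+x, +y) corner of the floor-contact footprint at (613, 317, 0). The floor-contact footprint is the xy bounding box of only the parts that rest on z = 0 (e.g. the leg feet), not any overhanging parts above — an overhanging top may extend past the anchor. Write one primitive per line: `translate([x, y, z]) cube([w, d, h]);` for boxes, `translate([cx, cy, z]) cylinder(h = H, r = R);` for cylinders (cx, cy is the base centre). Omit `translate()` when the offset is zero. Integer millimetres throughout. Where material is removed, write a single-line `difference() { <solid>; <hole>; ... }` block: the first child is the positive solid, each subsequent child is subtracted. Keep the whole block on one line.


difference() { translate([533, 237, 0]) cylinder(h = 427, r = 80); translate([533, 237, 0]) cylinder(h = 427, r = 42); }


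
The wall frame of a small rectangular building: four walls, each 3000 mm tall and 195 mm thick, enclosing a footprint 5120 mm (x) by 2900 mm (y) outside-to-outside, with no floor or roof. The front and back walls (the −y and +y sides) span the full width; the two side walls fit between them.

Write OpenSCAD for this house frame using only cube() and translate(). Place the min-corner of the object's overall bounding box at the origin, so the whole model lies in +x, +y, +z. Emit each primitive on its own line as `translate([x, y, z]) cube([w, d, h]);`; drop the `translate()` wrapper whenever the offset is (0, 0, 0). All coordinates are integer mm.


cube([5120, 195, 3000]);
translate([0, 2705, 0]) cube([5120, 195, 3000]);
translate([0, 195, 0]) cube([195, 2510, 3000]);
translate([4925, 195, 0]) cube([195, 2510, 3000]);


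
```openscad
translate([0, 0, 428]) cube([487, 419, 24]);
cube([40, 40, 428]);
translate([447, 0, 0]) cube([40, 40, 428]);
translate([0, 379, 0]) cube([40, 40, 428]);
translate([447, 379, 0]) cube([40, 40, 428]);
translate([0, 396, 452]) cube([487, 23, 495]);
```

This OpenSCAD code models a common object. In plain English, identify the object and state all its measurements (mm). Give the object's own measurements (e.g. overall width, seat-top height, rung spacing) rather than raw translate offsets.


A chair. The seat is a 487×419×24 mm slab with its top at z = 452 mm, on four 40×40 mm corner legs (flush with the seat edges, standing on z = 0). A flat backrest 23 mm thick, 495 mm tall, spans the full seat width and rises from the seat top along its +y edge, rear face flush with the rear of the seat.


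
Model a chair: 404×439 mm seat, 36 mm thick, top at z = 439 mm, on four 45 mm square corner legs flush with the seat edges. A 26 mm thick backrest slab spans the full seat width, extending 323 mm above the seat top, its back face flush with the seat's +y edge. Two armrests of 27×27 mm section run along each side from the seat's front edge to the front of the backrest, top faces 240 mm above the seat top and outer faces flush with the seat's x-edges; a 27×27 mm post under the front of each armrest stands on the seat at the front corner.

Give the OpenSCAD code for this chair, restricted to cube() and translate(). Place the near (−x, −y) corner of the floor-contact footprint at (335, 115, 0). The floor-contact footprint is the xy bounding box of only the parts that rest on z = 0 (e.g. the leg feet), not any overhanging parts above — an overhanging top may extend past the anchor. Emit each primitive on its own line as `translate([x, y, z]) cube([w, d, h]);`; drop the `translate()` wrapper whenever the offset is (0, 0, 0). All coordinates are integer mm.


translate([335, 115, 403]) cube([404, 439, 36]);
translate([335, 115, 0]) cube([45, 45, 403]);
translate([694, 115, 0]) cube([45, 45, 403]);
translate([335, 509, 0]) cube([45, 45, 403]);
translate([694, 509, 0]) cube([45, 45, 403]);
translate([335, 528, 439]) cube([404, 26, 323]);
translate([335, 115, 652]) cube([27, 413, 27]);
translate([712, 115, 652]) cube([27, 413, 27]);
translate([335, 115, 439]) cube([27, 27, 213]);
translate([712, 115, 439]) cube([27, 27, 213]);


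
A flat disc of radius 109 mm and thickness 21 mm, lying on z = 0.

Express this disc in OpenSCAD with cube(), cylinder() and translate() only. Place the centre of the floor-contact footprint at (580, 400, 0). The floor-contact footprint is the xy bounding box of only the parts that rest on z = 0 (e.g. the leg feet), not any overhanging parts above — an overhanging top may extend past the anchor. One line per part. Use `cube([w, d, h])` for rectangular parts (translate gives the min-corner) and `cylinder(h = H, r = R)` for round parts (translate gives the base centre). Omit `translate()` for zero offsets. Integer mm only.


translate([580, 400, 0]) cylinder(h = 21, r = 109);


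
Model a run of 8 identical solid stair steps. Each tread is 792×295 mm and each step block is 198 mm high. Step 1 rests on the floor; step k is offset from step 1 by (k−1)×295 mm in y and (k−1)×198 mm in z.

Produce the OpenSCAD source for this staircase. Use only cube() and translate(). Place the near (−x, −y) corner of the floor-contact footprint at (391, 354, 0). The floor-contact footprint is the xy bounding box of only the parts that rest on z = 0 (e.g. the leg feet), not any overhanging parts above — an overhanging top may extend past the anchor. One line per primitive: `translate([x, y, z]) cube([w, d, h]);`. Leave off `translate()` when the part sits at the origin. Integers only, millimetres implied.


translate([391, 354, 0]) cube([792, 295, 198]);
translate([391, 649, 198]) cube([792, 295, 198]);
translate([391, 944, 396]) cube([792, 295, 198]);
translate([391, 1239, 594]) cube([792, 295, 198]);
translate([391, 1534, 792]) cube([792, 295, 198]);
translate([391, 1829, 990]) cube([792, 295, 198]);
translate([391, 2124, 1188]) cube([792, 295, 198]);
translate([391, 2419, 1386]) cube([792, 295, 198]);


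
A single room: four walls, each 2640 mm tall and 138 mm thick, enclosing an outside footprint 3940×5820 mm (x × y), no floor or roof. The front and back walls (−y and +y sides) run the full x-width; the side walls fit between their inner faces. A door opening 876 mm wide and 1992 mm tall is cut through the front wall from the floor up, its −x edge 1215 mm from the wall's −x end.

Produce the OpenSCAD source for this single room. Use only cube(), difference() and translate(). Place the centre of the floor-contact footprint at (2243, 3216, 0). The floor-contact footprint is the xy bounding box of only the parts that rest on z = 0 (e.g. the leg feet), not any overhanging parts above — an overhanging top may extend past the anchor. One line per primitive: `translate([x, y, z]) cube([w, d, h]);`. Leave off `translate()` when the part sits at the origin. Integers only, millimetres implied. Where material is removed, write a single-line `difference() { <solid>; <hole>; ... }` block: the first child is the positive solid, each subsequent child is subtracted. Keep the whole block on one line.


difference() { translate([273, 306, 0]) cube([3940, 138, 2640]); translate([1488, 306, 0]) cube([876, 138, 1992]); }
translate([273, 5988, 0]) cube([3940, 138, 2640]);
translate([273, 444, 0]) cube([138, 5544, 2640]);
translate([4075, 444, 0]) cube([138, 5544, 2640]);


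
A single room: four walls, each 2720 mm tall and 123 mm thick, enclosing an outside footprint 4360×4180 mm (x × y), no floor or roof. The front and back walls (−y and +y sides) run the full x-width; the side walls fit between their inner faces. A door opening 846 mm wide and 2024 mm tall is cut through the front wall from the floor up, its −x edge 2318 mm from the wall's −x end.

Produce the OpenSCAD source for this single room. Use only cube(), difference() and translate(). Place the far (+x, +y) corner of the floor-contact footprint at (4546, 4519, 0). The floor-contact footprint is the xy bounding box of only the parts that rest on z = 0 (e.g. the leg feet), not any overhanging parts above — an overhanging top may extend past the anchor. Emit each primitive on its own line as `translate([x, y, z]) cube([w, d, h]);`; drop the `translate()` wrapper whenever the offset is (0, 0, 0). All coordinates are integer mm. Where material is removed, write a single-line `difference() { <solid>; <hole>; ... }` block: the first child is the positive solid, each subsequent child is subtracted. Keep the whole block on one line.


difference() { translate([186, 339, 0]) cube([4360, 123, 2720]); translate([2504, 339, 0]) cube([846, 123, 2024]); }
translate([186, 4396, 0]) cube([4360, 123, 2720]);
translate([186, 462, 0]) cube([123, 3934, 2720]);
translate([4423, 462, 0]) cube([123, 3934, 2720]);


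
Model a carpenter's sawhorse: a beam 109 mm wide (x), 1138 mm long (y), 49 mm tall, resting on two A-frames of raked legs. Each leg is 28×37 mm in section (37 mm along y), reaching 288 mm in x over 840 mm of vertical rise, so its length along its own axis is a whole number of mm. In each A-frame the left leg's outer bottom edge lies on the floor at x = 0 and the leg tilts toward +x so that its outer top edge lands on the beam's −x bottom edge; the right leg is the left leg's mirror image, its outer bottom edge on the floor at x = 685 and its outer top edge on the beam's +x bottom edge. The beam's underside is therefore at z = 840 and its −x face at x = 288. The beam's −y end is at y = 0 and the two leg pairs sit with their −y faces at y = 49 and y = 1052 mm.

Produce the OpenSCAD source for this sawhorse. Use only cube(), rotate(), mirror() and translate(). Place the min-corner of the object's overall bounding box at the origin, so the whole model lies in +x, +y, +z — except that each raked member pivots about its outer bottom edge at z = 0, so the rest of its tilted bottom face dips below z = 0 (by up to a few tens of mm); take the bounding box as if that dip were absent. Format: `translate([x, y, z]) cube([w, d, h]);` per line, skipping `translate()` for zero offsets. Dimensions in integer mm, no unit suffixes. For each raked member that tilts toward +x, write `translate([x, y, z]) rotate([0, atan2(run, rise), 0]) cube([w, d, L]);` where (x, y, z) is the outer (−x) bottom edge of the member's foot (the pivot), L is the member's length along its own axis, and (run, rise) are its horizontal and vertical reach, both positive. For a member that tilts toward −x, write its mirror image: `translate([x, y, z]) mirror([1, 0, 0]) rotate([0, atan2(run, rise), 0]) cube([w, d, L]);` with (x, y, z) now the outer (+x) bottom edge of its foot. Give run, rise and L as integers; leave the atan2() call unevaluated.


translate([288, 0, 840]) cube([109, 1138, 49]);
translate([0, 49, 0]) rotate([0, atan2(288, 840), 0]) cube([28, 37, 888]);
translate([685, 49, 0]) mirror([1, 0, 0]) rotate([0, atan2(288, 840), 0]) cube([28, 37, 888]);
translate([0, 1052, 0]) rotate([0, atan2(288, 840), 0]) cube([28, 37, 888]);
translate([685, 1052, 0]) mirror([1, 0, 0]) rotate([0, atan2(288, 840), 0]) cube([28, 37, 888]);


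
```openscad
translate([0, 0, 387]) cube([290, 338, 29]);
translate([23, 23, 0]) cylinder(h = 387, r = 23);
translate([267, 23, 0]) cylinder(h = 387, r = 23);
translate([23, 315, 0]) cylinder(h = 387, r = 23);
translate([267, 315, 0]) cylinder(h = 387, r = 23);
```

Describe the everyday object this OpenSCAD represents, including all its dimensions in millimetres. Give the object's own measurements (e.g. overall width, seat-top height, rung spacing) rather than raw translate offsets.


A simple wooden stool: a rectangular seat 290 mm (x) by 338 mm (y), 29 mm thick, top face at z = 416 mm, on four round legs, each 46 mm in diameter. The legs rest on z = 0, each leg's axis is inset half a diameter from the nearest pair of seat edges (so the leg's bounding box is flush with the corner).


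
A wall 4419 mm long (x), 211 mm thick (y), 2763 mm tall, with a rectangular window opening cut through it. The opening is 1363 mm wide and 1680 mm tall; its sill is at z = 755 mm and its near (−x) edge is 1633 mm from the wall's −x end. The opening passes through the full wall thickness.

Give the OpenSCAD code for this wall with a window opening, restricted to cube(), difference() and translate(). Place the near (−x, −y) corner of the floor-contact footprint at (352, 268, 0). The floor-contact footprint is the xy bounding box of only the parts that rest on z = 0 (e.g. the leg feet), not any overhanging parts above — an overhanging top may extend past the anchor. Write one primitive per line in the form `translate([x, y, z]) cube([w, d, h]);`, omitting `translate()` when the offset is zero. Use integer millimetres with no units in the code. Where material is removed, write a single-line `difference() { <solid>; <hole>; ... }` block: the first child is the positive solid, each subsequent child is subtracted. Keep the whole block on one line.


difference() { translate([352, 268, 0]) cube([4419, 211, 2763]); translate([1985, 268, 755]) cube([1363, 211, 1680]); }


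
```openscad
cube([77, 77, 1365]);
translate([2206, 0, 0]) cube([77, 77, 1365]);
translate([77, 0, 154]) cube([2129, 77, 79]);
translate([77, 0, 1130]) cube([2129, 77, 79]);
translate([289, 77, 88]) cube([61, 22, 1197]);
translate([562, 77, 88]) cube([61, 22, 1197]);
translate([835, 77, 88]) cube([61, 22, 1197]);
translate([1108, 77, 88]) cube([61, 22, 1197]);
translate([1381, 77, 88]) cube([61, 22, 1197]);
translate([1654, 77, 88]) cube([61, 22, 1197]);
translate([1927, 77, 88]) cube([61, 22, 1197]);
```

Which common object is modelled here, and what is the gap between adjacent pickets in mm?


A fence section. The picket gap is 212 mm.

Two posts, two rails, 7 pickets — a fence section. Span 2129 mm holds 7 pickets of 61 mm with 8 equal gaps: ⌊(2129 − 7·61) / 8⌋ = 212 mm.


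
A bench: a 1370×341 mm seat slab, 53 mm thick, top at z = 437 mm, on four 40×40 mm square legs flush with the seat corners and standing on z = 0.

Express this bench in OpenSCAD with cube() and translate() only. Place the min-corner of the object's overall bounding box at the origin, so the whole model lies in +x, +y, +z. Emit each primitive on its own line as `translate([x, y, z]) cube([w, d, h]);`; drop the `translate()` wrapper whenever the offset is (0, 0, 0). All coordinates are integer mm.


// leg_h = 437 − 53 = 384
translate([0, 0, 384]) cube([1370, 341, 53]);
cube([40, 40, 384]);
translate([0, 301, 0]) cube([40, 40, 384]);
translate([1330, 0, 0]) cube([40, 40, 384]);
translate([1330, 301, 0]) cube([40, 40, 384]);


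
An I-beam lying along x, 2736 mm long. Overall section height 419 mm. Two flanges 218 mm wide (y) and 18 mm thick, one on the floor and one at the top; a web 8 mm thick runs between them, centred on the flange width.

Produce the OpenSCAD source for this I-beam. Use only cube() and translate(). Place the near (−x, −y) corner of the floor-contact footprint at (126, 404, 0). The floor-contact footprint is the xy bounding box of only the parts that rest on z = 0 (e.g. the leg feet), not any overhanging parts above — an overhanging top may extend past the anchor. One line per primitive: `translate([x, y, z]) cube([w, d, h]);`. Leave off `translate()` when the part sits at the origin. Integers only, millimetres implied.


translate([126, 404, 0]) cube([2736, 218, 18]);
translate([126, 509, 18]) cube([2736, 8, 383]);
translate([126, 404, 401]) cube([2736, 218, 18]);


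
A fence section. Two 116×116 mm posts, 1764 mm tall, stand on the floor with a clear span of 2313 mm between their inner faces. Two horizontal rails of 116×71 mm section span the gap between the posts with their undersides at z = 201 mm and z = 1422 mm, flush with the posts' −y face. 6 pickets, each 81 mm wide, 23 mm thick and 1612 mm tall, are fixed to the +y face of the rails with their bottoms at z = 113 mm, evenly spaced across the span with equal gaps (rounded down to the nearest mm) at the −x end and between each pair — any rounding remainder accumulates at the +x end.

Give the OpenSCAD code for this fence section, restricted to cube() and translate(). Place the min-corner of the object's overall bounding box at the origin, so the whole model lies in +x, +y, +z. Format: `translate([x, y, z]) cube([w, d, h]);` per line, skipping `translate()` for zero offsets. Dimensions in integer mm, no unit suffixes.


cube([116, 116, 1764]);
translate([2429, 0, 0]) cube([116, 116, 1764]);
translate([116, 0, 201]) cube([2313, 116, 71]);
translate([116, 0, 1422]) cube([2313, 116, 71]);
translate([377, 116, 113]) cube([81, 23, 1612]);
translate([719, 116, 113]) cube([81, 23, 1612]);
translate([1061, 116, 113]) cube([81, 23, 1612]);
translate([1403, 116, 113]) cube([81, 23, 1612]);
translate([1745, 116, 113]) cube([81, 23, 1612]);
translate([2087, 116, 113]) cube([81, 23, 1612]);


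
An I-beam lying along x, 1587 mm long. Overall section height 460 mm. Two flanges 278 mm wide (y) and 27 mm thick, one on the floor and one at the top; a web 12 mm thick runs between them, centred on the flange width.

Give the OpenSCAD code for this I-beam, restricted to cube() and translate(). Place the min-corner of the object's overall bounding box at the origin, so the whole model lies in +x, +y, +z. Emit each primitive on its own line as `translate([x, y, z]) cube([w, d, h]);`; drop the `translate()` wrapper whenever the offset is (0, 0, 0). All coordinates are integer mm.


cube([1587, 278, 27]);
translate([0, 133, 27]) cube([1587, 12, 406]);
translate([0, 0, 433]) cube([1587, 278, 27]);
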